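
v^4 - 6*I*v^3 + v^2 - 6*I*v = v*(v - 6*I)*(v - I)*(v + I)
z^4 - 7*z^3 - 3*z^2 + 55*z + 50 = (z - 5)^2*(z + 1)*(z + 2)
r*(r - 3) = r^2 - 3*r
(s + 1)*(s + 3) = s^2 + 4*s + 3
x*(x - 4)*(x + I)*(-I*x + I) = -I*x^4 + x^3 + 5*I*x^3 - 5*x^2 - 4*I*x^2 + 4*x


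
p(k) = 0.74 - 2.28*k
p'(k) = -2.28000000000000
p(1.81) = -3.39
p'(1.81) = -2.28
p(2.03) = -3.89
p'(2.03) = -2.28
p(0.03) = 0.67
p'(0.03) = -2.28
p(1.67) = -3.07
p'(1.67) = -2.28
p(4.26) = -8.97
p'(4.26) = -2.28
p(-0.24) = 1.29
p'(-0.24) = -2.28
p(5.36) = -11.48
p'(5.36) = -2.28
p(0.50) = -0.40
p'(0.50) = -2.28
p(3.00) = -6.10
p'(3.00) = -2.28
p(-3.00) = 7.58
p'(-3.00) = -2.28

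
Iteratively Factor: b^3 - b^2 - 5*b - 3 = (b + 1)*(b^2 - 2*b - 3) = (b + 1)^2*(b - 3)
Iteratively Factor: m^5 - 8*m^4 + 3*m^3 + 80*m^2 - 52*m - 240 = (m + 2)*(m^4 - 10*m^3 + 23*m^2 + 34*m - 120) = (m - 4)*(m + 2)*(m^3 - 6*m^2 - m + 30) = (m - 4)*(m + 2)^2*(m^2 - 8*m + 15) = (m - 4)*(m - 3)*(m + 2)^2*(m - 5)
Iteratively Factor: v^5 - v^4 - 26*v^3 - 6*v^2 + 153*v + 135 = (v + 3)*(v^4 - 4*v^3 - 14*v^2 + 36*v + 45) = (v - 3)*(v + 3)*(v^3 - v^2 - 17*v - 15) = (v - 3)*(v + 1)*(v + 3)*(v^2 - 2*v - 15) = (v - 3)*(v + 1)*(v + 3)^2*(v - 5)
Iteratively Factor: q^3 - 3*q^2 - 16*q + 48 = (q - 3)*(q^2 - 16) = (q - 4)*(q - 3)*(q + 4)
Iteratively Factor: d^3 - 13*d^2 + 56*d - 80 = (d - 4)*(d^2 - 9*d + 20) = (d - 5)*(d - 4)*(d - 4)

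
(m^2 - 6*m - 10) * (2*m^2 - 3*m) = 2*m^4 - 15*m^3 - 2*m^2 + 30*m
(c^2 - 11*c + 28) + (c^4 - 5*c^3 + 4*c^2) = c^4 - 5*c^3 + 5*c^2 - 11*c + 28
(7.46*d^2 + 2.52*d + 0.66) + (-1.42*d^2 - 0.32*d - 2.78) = 6.04*d^2 + 2.2*d - 2.12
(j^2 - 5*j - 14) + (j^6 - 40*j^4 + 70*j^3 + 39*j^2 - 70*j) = j^6 - 40*j^4 + 70*j^3 + 40*j^2 - 75*j - 14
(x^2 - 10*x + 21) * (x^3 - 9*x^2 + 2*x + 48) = x^5 - 19*x^4 + 113*x^3 - 161*x^2 - 438*x + 1008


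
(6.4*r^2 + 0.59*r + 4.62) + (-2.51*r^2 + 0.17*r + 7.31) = 3.89*r^2 + 0.76*r + 11.93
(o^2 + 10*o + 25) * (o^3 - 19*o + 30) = o^5 + 10*o^4 + 6*o^3 - 160*o^2 - 175*o + 750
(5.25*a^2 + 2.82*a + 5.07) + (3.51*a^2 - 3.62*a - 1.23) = 8.76*a^2 - 0.8*a + 3.84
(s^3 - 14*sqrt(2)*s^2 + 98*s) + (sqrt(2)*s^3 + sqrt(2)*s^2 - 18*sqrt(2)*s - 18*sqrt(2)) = s^3 + sqrt(2)*s^3 - 13*sqrt(2)*s^2 - 18*sqrt(2)*s + 98*s - 18*sqrt(2)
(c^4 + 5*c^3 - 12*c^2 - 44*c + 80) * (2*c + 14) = 2*c^5 + 24*c^4 + 46*c^3 - 256*c^2 - 456*c + 1120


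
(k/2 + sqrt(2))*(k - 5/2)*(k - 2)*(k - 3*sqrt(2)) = k^4/2 - 9*k^3/4 - sqrt(2)*k^3/2 - 7*k^2/2 + 9*sqrt(2)*k^2/4 - 5*sqrt(2)*k/2 + 27*k - 30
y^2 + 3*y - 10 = (y - 2)*(y + 5)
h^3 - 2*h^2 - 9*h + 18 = (h - 3)*(h - 2)*(h + 3)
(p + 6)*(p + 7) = p^2 + 13*p + 42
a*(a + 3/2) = a^2 + 3*a/2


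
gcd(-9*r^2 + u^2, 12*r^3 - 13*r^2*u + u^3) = 3*r - u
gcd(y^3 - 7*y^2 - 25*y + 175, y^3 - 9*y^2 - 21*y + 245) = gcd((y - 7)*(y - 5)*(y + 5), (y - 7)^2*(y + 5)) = y^2 - 2*y - 35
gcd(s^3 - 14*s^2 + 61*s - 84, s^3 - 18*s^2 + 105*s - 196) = s^2 - 11*s + 28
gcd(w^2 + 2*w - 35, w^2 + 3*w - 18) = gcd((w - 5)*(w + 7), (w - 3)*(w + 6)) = 1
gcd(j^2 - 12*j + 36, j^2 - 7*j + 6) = j - 6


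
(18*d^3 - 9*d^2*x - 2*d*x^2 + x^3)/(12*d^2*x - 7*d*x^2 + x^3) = (-6*d^2 + d*x + x^2)/(x*(-4*d + x))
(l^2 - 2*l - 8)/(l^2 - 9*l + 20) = (l + 2)/(l - 5)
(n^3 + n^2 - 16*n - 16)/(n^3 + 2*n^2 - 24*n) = (n^2 + 5*n + 4)/(n*(n + 6))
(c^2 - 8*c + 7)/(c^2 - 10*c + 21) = (c - 1)/(c - 3)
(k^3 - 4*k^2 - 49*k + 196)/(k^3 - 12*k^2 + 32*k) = (k^2 - 49)/(k*(k - 8))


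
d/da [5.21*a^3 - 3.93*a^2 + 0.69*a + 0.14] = 15.63*a^2 - 7.86*a + 0.69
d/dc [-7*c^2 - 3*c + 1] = -14*c - 3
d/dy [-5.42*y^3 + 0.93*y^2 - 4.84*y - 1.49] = -16.26*y^2 + 1.86*y - 4.84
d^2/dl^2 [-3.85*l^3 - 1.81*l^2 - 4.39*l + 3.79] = -23.1*l - 3.62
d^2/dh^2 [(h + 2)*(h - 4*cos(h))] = 2*(2*h + 4)*cos(h) + 8*sin(h) + 2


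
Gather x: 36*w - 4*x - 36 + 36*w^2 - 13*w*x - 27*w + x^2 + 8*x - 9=36*w^2 + 9*w + x^2 + x*(4 - 13*w) - 45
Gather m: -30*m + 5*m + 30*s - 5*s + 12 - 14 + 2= -25*m + 25*s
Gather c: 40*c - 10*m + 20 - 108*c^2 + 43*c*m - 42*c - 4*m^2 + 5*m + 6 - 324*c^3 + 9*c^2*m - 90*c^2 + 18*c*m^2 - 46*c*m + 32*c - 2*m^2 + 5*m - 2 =-324*c^3 + c^2*(9*m - 198) + c*(18*m^2 - 3*m + 30) - 6*m^2 + 24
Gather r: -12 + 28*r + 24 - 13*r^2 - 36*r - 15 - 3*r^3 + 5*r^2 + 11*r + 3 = -3*r^3 - 8*r^2 + 3*r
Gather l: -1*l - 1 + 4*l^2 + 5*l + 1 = 4*l^2 + 4*l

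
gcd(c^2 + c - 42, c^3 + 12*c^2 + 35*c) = c + 7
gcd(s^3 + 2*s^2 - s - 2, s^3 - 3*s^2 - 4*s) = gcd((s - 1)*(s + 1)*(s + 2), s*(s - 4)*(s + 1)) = s + 1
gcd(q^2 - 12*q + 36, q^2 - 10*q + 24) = q - 6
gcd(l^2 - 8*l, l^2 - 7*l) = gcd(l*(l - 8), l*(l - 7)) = l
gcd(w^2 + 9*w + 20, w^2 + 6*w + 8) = w + 4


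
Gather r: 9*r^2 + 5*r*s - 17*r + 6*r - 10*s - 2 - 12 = 9*r^2 + r*(5*s - 11) - 10*s - 14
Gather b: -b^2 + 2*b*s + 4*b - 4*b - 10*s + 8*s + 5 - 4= -b^2 + 2*b*s - 2*s + 1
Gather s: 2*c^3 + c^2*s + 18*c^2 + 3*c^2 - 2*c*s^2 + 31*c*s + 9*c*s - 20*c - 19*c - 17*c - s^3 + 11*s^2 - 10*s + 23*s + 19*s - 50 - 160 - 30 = 2*c^3 + 21*c^2 - 56*c - s^3 + s^2*(11 - 2*c) + s*(c^2 + 40*c + 32) - 240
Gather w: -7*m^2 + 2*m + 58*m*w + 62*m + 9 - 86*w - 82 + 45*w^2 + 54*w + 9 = -7*m^2 + 64*m + 45*w^2 + w*(58*m - 32) - 64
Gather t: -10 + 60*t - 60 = 60*t - 70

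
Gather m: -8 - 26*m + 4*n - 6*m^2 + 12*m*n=-6*m^2 + m*(12*n - 26) + 4*n - 8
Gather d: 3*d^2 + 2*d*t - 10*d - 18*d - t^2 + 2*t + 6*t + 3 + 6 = 3*d^2 + d*(2*t - 28) - t^2 + 8*t + 9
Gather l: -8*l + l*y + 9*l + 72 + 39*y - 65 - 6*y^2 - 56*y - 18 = l*(y + 1) - 6*y^2 - 17*y - 11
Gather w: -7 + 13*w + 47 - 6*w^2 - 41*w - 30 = -6*w^2 - 28*w + 10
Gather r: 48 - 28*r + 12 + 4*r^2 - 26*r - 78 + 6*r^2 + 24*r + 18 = 10*r^2 - 30*r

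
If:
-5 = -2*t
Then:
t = 5/2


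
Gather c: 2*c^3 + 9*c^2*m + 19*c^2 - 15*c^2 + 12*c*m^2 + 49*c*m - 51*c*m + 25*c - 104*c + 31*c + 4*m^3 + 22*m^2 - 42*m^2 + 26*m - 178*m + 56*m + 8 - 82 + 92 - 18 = 2*c^3 + c^2*(9*m + 4) + c*(12*m^2 - 2*m - 48) + 4*m^3 - 20*m^2 - 96*m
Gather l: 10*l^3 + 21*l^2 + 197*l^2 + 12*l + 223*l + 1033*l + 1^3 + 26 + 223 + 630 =10*l^3 + 218*l^2 + 1268*l + 880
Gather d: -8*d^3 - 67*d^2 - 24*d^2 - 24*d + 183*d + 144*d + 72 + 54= -8*d^3 - 91*d^2 + 303*d + 126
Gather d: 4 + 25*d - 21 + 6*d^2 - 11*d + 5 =6*d^2 + 14*d - 12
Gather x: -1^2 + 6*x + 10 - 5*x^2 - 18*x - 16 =-5*x^2 - 12*x - 7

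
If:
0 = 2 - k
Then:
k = 2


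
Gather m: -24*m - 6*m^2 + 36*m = -6*m^2 + 12*m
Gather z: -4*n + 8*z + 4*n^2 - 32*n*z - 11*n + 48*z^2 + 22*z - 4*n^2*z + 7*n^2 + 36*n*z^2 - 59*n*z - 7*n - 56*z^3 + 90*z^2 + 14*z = 11*n^2 - 22*n - 56*z^3 + z^2*(36*n + 138) + z*(-4*n^2 - 91*n + 44)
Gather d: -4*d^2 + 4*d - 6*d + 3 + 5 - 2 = -4*d^2 - 2*d + 6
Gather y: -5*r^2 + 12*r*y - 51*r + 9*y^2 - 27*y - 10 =-5*r^2 - 51*r + 9*y^2 + y*(12*r - 27) - 10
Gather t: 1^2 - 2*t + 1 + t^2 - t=t^2 - 3*t + 2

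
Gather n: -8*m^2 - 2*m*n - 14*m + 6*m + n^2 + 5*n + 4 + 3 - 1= -8*m^2 - 8*m + n^2 + n*(5 - 2*m) + 6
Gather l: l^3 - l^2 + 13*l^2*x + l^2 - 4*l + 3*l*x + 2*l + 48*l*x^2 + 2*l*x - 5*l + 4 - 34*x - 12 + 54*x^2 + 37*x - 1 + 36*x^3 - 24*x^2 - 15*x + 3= l^3 + 13*l^2*x + l*(48*x^2 + 5*x - 7) + 36*x^3 + 30*x^2 - 12*x - 6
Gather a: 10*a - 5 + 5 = 10*a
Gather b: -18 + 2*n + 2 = 2*n - 16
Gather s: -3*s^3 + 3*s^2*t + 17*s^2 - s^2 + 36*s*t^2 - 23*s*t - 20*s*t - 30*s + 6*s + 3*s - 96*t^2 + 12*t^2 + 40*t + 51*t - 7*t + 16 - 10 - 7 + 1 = -3*s^3 + s^2*(3*t + 16) + s*(36*t^2 - 43*t - 21) - 84*t^2 + 84*t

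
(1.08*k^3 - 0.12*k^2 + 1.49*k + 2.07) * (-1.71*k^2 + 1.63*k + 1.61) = -1.8468*k^5 + 1.9656*k^4 - 1.0047*k^3 - 1.3042*k^2 + 5.773*k + 3.3327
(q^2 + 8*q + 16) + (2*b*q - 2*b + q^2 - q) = 2*b*q - 2*b + 2*q^2 + 7*q + 16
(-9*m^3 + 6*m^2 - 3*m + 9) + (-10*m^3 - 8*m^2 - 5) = -19*m^3 - 2*m^2 - 3*m + 4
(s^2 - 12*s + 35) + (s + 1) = s^2 - 11*s + 36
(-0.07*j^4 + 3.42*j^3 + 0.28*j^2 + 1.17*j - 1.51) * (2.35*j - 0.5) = -0.1645*j^5 + 8.072*j^4 - 1.052*j^3 + 2.6095*j^2 - 4.1335*j + 0.755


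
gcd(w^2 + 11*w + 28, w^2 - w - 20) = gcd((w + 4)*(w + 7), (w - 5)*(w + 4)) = w + 4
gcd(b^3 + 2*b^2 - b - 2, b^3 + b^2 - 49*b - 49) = b + 1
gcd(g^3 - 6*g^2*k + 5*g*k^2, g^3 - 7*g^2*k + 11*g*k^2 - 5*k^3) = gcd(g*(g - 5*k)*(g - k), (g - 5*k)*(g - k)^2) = g^2 - 6*g*k + 5*k^2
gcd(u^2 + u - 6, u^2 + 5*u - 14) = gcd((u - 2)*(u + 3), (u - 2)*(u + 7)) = u - 2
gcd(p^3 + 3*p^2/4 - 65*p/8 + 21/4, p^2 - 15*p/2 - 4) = 1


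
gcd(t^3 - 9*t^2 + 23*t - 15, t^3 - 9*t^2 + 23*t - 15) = t^3 - 9*t^2 + 23*t - 15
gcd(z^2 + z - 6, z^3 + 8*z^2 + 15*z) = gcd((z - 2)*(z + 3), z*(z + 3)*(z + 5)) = z + 3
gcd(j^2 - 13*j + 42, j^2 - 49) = j - 7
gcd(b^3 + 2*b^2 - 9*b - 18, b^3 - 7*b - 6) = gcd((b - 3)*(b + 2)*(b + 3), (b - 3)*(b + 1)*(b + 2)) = b^2 - b - 6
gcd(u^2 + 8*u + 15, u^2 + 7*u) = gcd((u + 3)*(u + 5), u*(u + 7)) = 1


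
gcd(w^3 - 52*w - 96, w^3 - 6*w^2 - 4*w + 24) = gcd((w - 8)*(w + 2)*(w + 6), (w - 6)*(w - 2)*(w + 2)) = w + 2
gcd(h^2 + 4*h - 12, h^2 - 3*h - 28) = 1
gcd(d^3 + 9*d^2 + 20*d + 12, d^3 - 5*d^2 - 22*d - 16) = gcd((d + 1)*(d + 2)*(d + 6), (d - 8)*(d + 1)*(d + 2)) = d^2 + 3*d + 2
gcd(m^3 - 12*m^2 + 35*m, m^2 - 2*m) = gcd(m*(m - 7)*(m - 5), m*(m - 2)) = m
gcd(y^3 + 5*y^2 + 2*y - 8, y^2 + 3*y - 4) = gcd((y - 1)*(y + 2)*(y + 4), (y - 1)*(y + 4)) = y^2 + 3*y - 4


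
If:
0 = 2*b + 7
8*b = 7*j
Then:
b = -7/2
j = -4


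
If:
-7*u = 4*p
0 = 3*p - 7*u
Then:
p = 0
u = 0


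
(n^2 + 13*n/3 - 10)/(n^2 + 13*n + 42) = (n - 5/3)/(n + 7)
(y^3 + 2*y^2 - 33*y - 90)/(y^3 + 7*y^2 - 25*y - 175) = (y^2 - 3*y - 18)/(y^2 + 2*y - 35)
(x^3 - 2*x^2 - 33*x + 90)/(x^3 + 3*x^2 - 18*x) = (x - 5)/x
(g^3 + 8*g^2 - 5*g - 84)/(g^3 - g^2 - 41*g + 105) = (g + 4)/(g - 5)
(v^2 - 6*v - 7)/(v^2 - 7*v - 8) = (v - 7)/(v - 8)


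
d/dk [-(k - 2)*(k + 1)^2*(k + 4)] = -4*k^3 - 12*k^2 + 6*k + 14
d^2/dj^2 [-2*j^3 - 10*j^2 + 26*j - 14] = -12*j - 20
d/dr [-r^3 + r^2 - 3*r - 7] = -3*r^2 + 2*r - 3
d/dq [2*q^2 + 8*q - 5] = 4*q + 8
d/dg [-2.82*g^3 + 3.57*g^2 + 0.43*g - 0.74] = -8.46*g^2 + 7.14*g + 0.43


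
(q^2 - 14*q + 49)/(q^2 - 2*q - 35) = (q - 7)/(q + 5)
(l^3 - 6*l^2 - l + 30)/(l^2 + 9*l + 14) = (l^2 - 8*l + 15)/(l + 7)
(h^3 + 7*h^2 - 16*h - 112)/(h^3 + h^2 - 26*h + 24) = (h^2 + 11*h + 28)/(h^2 + 5*h - 6)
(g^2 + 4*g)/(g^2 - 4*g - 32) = g/(g - 8)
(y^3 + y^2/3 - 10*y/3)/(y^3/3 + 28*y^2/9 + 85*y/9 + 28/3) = 3*y*(3*y^2 + y - 10)/(3*y^3 + 28*y^2 + 85*y + 84)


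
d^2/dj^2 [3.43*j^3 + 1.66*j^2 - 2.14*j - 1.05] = 20.58*j + 3.32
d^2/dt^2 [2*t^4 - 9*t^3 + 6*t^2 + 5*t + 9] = 24*t^2 - 54*t + 12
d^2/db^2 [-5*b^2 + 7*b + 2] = -10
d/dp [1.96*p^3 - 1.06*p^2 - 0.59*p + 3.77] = 5.88*p^2 - 2.12*p - 0.59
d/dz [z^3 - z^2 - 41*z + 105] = 3*z^2 - 2*z - 41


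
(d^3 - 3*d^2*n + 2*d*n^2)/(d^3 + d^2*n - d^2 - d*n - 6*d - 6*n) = d*(-d^2 + 3*d*n - 2*n^2)/(-d^3 - d^2*n + d^2 + d*n + 6*d + 6*n)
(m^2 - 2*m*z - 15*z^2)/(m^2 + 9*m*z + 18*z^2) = (m - 5*z)/(m + 6*z)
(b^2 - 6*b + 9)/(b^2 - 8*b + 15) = (b - 3)/(b - 5)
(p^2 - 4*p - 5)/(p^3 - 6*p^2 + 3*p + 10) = 1/(p - 2)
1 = 1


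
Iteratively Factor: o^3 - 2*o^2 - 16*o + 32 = (o - 4)*(o^2 + 2*o - 8) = (o - 4)*(o - 2)*(o + 4)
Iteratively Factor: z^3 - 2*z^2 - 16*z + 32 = (z + 4)*(z^2 - 6*z + 8) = (z - 4)*(z + 4)*(z - 2)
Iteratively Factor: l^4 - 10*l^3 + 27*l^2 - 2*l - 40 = (l - 5)*(l^3 - 5*l^2 + 2*l + 8) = (l - 5)*(l + 1)*(l^2 - 6*l + 8) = (l - 5)*(l - 4)*(l + 1)*(l - 2)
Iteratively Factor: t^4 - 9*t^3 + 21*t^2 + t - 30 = (t - 5)*(t^3 - 4*t^2 + t + 6) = (t - 5)*(t - 2)*(t^2 - 2*t - 3) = (t - 5)*(t - 3)*(t - 2)*(t + 1)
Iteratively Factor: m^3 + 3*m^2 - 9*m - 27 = (m - 3)*(m^2 + 6*m + 9) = (m - 3)*(m + 3)*(m + 3)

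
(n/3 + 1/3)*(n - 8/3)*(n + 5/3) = n^3/3 - 49*n/27 - 40/27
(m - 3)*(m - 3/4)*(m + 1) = m^3 - 11*m^2/4 - 3*m/2 + 9/4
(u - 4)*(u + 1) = u^2 - 3*u - 4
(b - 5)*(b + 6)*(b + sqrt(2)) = b^3 + b^2 + sqrt(2)*b^2 - 30*b + sqrt(2)*b - 30*sqrt(2)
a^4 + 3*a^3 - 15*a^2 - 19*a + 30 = (a - 3)*(a - 1)*(a + 2)*(a + 5)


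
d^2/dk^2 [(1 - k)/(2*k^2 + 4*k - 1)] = 4*(-8*(k - 1)*(k + 1)^2 + (3*k + 1)*(2*k^2 + 4*k - 1))/(2*k^2 + 4*k - 1)^3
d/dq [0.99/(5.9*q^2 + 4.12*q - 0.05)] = (-11.682*q - 4.0788)/(5.9*q^2 + 4.12*q - 0.05)^2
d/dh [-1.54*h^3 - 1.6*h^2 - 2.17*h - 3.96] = -4.62*h^2 - 3.2*h - 2.17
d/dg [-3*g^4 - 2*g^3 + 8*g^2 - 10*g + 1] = -12*g^3 - 6*g^2 + 16*g - 10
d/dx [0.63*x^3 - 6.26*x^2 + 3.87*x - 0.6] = 1.89*x^2 - 12.52*x + 3.87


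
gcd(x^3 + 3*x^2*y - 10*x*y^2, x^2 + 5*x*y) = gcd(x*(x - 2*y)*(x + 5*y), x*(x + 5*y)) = x^2 + 5*x*y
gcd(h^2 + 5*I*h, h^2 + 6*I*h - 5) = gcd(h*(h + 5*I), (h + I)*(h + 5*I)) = h + 5*I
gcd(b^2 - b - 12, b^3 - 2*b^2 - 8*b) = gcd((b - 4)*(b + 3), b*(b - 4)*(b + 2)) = b - 4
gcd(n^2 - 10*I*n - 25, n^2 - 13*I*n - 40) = n - 5*I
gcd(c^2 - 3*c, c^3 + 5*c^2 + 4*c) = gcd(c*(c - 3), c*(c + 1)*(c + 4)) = c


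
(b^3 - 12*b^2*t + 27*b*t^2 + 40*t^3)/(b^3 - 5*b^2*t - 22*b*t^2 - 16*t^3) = (b - 5*t)/(b + 2*t)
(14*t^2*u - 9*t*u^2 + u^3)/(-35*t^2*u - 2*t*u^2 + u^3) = (-2*t + u)/(5*t + u)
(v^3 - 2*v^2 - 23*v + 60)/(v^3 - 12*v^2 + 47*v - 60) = (v + 5)/(v - 5)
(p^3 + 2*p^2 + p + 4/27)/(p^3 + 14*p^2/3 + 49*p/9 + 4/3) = (p + 1/3)/(p + 3)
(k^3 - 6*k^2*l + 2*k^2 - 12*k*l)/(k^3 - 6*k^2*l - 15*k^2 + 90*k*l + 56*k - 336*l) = k*(k + 2)/(k^2 - 15*k + 56)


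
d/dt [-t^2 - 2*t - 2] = -2*t - 2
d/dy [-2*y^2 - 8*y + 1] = -4*y - 8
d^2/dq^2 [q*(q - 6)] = 2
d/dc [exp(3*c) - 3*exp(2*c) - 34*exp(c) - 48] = (3*exp(2*c) - 6*exp(c) - 34)*exp(c)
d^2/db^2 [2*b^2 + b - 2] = 4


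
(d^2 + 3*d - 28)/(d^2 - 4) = (d^2 + 3*d - 28)/(d^2 - 4)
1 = 1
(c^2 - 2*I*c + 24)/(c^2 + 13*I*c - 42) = (c^2 - 2*I*c + 24)/(c^2 + 13*I*c - 42)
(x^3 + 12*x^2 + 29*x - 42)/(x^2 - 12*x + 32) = (x^3 + 12*x^2 + 29*x - 42)/(x^2 - 12*x + 32)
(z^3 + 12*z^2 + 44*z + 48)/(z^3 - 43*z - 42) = (z^2 + 6*z + 8)/(z^2 - 6*z - 7)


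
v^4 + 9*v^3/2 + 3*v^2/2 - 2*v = v*(v - 1/2)*(v + 1)*(v + 4)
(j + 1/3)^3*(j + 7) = j^4 + 8*j^3 + 22*j^2/3 + 64*j/27 + 7/27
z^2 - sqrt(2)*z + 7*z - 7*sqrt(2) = (z + 7)*(z - sqrt(2))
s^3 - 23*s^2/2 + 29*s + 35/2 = (s - 7)*(s - 5)*(s + 1/2)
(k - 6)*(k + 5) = k^2 - k - 30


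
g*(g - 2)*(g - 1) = g^3 - 3*g^2 + 2*g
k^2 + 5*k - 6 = (k - 1)*(k + 6)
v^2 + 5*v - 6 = (v - 1)*(v + 6)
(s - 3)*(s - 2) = s^2 - 5*s + 6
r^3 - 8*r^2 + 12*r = r*(r - 6)*(r - 2)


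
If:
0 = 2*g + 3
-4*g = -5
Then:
No Solution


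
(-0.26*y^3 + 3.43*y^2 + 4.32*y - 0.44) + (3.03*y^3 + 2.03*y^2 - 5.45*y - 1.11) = 2.77*y^3 + 5.46*y^2 - 1.13*y - 1.55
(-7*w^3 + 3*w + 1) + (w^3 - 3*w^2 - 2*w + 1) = -6*w^3 - 3*w^2 + w + 2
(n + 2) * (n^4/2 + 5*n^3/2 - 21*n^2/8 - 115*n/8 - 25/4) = n^5/2 + 7*n^4/2 + 19*n^3/8 - 157*n^2/8 - 35*n - 25/2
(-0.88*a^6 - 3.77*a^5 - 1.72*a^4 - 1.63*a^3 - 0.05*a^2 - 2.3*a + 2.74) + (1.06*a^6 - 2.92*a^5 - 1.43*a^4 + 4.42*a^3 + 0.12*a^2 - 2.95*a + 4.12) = 0.18*a^6 - 6.69*a^5 - 3.15*a^4 + 2.79*a^3 + 0.07*a^2 - 5.25*a + 6.86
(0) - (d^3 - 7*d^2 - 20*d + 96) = -d^3 + 7*d^2 + 20*d - 96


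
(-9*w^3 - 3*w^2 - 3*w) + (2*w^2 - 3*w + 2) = -9*w^3 - w^2 - 6*w + 2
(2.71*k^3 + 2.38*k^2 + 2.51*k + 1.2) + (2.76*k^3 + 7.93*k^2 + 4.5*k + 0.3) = 5.47*k^3 + 10.31*k^2 + 7.01*k + 1.5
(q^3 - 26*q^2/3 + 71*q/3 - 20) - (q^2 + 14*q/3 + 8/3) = q^3 - 29*q^2/3 + 19*q - 68/3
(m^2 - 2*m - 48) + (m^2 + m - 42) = 2*m^2 - m - 90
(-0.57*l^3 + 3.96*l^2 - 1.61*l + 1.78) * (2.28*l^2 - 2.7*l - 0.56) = -1.2996*l^5 + 10.5678*l^4 - 14.0436*l^3 + 6.1878*l^2 - 3.9044*l - 0.9968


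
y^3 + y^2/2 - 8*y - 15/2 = (y - 3)*(y + 1)*(y + 5/2)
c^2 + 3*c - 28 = (c - 4)*(c + 7)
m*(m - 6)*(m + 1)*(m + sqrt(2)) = m^4 - 5*m^3 + sqrt(2)*m^3 - 5*sqrt(2)*m^2 - 6*m^2 - 6*sqrt(2)*m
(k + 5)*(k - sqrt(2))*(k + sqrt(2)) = k^3 + 5*k^2 - 2*k - 10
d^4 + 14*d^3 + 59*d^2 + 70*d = d*(d + 2)*(d + 5)*(d + 7)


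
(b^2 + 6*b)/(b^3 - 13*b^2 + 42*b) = (b + 6)/(b^2 - 13*b + 42)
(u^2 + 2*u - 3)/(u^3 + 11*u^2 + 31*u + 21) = (u - 1)/(u^2 + 8*u + 7)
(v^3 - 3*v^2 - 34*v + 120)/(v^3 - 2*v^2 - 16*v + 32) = (v^2 + v - 30)/(v^2 + 2*v - 8)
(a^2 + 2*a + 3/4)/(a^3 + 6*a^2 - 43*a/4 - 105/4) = (2*a + 1)/(2*a^2 + 9*a - 35)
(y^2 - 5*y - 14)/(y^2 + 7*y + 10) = (y - 7)/(y + 5)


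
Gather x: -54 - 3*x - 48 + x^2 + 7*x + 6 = x^2 + 4*x - 96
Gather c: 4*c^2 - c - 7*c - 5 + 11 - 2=4*c^2 - 8*c + 4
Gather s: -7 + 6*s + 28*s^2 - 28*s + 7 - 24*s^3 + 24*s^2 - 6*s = -24*s^3 + 52*s^2 - 28*s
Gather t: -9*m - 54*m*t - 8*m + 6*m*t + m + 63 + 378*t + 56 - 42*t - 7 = -16*m + t*(336 - 48*m) + 112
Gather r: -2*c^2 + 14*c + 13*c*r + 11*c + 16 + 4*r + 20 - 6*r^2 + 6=-2*c^2 + 25*c - 6*r^2 + r*(13*c + 4) + 42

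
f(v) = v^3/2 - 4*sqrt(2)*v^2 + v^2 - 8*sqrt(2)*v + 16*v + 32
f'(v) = 3*v^2/2 - 8*sqrt(2)*v + 2*v - 8*sqrt(2) + 16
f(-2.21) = -6.50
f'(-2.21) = 32.60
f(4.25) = 6.19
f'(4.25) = -7.80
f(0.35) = 33.09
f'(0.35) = 1.61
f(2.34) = 23.87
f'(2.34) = -8.89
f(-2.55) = -18.52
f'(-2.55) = 38.19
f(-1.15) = 19.69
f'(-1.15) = 17.38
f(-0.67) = 26.62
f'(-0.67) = 11.60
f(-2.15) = -4.57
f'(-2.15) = 31.64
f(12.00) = 281.65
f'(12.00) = 108.92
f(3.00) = 17.65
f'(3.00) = -9.75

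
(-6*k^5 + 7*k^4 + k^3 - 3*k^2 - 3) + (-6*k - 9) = -6*k^5 + 7*k^4 + k^3 - 3*k^2 - 6*k - 12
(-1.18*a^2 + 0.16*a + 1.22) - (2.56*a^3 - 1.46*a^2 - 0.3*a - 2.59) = -2.56*a^3 + 0.28*a^2 + 0.46*a + 3.81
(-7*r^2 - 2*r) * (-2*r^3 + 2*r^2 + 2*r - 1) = 14*r^5 - 10*r^4 - 18*r^3 + 3*r^2 + 2*r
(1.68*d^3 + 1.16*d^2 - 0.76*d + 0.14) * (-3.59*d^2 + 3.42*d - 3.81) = -6.0312*d^5 + 1.5812*d^4 + 0.294799999999999*d^3 - 7.5214*d^2 + 3.3744*d - 0.5334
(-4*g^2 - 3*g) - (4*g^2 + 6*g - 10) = -8*g^2 - 9*g + 10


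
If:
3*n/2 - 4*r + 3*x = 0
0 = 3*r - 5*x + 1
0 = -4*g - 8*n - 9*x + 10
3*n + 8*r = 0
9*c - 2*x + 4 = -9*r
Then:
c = -15/31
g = 151/62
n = -8/31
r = 3/31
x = 8/31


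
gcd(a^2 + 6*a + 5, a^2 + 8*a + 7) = a + 1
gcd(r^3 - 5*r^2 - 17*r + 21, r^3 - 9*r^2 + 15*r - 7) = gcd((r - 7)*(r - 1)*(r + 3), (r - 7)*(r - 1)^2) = r^2 - 8*r + 7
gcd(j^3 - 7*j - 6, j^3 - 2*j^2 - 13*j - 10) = j^2 + 3*j + 2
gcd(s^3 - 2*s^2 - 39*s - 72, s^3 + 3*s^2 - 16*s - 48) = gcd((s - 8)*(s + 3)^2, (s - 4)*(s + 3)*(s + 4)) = s + 3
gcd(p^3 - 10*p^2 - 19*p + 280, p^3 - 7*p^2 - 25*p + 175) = p^2 - 2*p - 35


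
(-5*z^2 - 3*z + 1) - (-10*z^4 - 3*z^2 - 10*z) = 10*z^4 - 2*z^2 + 7*z + 1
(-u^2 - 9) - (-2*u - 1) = -u^2 + 2*u - 8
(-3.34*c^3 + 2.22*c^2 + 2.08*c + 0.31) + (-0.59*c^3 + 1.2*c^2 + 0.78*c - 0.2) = -3.93*c^3 + 3.42*c^2 + 2.86*c + 0.11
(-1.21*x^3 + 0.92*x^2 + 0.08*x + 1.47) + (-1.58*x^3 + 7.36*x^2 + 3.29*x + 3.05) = -2.79*x^3 + 8.28*x^2 + 3.37*x + 4.52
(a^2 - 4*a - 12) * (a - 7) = a^3 - 11*a^2 + 16*a + 84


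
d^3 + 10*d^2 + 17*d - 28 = (d - 1)*(d + 4)*(d + 7)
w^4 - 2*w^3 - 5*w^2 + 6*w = w*(w - 3)*(w - 1)*(w + 2)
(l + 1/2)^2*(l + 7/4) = l^3 + 11*l^2/4 + 2*l + 7/16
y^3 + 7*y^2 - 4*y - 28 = (y - 2)*(y + 2)*(y + 7)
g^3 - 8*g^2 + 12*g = g*(g - 6)*(g - 2)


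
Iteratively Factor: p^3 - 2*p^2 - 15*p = (p - 5)*(p^2 + 3*p) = (p - 5)*(p + 3)*(p)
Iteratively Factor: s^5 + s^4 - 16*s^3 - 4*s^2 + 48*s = (s + 2)*(s^4 - s^3 - 14*s^2 + 24*s) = (s + 2)*(s + 4)*(s^3 - 5*s^2 + 6*s) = (s - 3)*(s + 2)*(s + 4)*(s^2 - 2*s) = (s - 3)*(s - 2)*(s + 2)*(s + 4)*(s)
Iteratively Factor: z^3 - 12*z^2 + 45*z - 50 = (z - 5)*(z^2 - 7*z + 10) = (z - 5)*(z - 2)*(z - 5)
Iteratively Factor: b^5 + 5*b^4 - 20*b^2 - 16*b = (b + 1)*(b^4 + 4*b^3 - 4*b^2 - 16*b) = b*(b + 1)*(b^3 + 4*b^2 - 4*b - 16) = b*(b + 1)*(b + 4)*(b^2 - 4) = b*(b - 2)*(b + 1)*(b + 4)*(b + 2)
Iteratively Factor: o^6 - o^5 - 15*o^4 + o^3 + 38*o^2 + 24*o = (o + 1)*(o^5 - 2*o^4 - 13*o^3 + 14*o^2 + 24*o) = (o + 1)^2*(o^4 - 3*o^3 - 10*o^2 + 24*o) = o*(o + 1)^2*(o^3 - 3*o^2 - 10*o + 24) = o*(o + 1)^2*(o + 3)*(o^2 - 6*o + 8) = o*(o - 4)*(o + 1)^2*(o + 3)*(o - 2)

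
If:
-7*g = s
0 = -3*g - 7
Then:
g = -7/3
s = 49/3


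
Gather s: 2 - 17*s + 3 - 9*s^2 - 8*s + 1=-9*s^2 - 25*s + 6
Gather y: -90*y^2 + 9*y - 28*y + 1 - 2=-90*y^2 - 19*y - 1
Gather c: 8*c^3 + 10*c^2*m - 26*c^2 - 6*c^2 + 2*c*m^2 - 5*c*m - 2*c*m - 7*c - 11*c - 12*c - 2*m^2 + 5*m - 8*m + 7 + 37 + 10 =8*c^3 + c^2*(10*m - 32) + c*(2*m^2 - 7*m - 30) - 2*m^2 - 3*m + 54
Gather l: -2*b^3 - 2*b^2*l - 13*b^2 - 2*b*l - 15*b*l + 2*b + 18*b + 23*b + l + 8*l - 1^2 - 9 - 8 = -2*b^3 - 13*b^2 + 43*b + l*(-2*b^2 - 17*b + 9) - 18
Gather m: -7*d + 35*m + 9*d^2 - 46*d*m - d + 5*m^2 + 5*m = 9*d^2 - 8*d + 5*m^2 + m*(40 - 46*d)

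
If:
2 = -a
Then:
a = -2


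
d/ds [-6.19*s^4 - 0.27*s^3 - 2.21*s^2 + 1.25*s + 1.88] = -24.76*s^3 - 0.81*s^2 - 4.42*s + 1.25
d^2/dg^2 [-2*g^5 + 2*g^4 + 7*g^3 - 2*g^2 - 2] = -40*g^3 + 24*g^2 + 42*g - 4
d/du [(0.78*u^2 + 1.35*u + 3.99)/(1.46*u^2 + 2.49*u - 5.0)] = (-0.0287999999999995*u^2 - 19.4508*u - 16.6851)/(2.1316*u^4 + 7.2708*u^3 - 8.3999*u^2 - 24.9*u + 25.0)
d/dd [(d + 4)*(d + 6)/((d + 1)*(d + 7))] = 2*(-d^2 - 17*d - 61)/(d^4 + 16*d^3 + 78*d^2 + 112*d + 49)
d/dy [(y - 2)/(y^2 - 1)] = (y^2 - 2*y*(y - 2) - 1)/(y^2 - 1)^2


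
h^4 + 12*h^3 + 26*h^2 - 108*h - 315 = (h - 3)*(h + 3)*(h + 5)*(h + 7)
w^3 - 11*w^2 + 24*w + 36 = (w - 6)^2*(w + 1)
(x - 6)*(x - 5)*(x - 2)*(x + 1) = x^4 - 12*x^3 + 39*x^2 - 8*x - 60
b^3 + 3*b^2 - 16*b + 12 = (b - 2)*(b - 1)*(b + 6)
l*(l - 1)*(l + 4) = l^3 + 3*l^2 - 4*l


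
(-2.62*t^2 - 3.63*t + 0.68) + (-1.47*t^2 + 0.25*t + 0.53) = -4.09*t^2 - 3.38*t + 1.21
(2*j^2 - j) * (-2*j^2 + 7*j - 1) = -4*j^4 + 16*j^3 - 9*j^2 + j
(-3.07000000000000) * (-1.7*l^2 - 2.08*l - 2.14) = 5.219*l^2 + 6.3856*l + 6.5698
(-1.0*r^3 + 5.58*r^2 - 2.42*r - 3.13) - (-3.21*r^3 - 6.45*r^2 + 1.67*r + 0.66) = 2.21*r^3 + 12.03*r^2 - 4.09*r - 3.79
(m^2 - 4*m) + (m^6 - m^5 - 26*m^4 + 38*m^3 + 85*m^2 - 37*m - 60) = m^6 - m^5 - 26*m^4 + 38*m^3 + 86*m^2 - 41*m - 60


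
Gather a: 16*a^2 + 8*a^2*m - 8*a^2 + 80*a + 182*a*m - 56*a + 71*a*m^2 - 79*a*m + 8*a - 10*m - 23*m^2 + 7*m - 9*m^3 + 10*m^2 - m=a^2*(8*m + 8) + a*(71*m^2 + 103*m + 32) - 9*m^3 - 13*m^2 - 4*m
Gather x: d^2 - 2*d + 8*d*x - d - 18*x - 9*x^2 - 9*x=d^2 - 3*d - 9*x^2 + x*(8*d - 27)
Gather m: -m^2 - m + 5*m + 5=-m^2 + 4*m + 5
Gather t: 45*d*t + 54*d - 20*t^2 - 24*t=54*d - 20*t^2 + t*(45*d - 24)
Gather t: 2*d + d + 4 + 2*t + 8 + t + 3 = 3*d + 3*t + 15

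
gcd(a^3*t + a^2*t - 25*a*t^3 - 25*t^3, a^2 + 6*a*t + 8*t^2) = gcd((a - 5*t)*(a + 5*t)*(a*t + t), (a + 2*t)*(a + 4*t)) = 1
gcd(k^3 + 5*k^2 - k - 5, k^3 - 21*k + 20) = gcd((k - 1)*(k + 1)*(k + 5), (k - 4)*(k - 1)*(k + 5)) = k^2 + 4*k - 5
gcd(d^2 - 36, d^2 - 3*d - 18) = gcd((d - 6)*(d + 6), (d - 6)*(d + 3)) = d - 6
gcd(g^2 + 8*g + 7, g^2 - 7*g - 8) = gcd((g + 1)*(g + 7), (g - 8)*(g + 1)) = g + 1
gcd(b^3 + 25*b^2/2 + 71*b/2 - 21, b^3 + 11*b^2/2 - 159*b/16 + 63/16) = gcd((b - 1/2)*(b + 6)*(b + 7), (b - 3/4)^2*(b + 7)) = b + 7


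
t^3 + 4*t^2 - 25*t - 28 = (t - 4)*(t + 1)*(t + 7)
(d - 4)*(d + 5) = d^2 + d - 20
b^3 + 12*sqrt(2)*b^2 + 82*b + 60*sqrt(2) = (b + sqrt(2))*(b + 5*sqrt(2))*(b + 6*sqrt(2))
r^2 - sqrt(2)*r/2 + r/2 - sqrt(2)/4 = (r + 1/2)*(r - sqrt(2)/2)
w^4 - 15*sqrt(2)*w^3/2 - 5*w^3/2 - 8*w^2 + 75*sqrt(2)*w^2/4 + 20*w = w*(w - 5/2)*(w - 8*sqrt(2))*(w + sqrt(2)/2)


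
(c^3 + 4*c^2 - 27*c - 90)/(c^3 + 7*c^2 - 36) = (c - 5)/(c - 2)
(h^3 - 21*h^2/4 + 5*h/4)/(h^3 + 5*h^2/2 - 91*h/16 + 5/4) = 4*h*(h - 5)/(4*h^2 + 11*h - 20)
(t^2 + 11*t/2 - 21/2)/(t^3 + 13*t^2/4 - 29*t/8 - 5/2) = 4*(2*t^2 + 11*t - 21)/(8*t^3 + 26*t^2 - 29*t - 20)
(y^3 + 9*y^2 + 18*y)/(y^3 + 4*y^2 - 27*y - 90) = y/(y - 5)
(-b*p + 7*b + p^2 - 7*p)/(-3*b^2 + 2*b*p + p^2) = (p - 7)/(3*b + p)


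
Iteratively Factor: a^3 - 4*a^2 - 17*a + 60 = (a - 3)*(a^2 - a - 20) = (a - 5)*(a - 3)*(a + 4)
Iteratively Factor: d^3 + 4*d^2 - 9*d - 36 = (d - 3)*(d^2 + 7*d + 12) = (d - 3)*(d + 3)*(d + 4)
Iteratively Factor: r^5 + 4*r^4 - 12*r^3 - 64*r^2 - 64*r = (r - 4)*(r^4 + 8*r^3 + 20*r^2 + 16*r) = (r - 4)*(r + 2)*(r^3 + 6*r^2 + 8*r) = (r - 4)*(r + 2)*(r + 4)*(r^2 + 2*r) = r*(r - 4)*(r + 2)*(r + 4)*(r + 2)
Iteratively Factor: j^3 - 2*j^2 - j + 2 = (j - 2)*(j^2 - 1) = (j - 2)*(j + 1)*(j - 1)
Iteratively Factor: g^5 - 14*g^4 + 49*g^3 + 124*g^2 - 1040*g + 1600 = (g - 4)*(g^4 - 10*g^3 + 9*g^2 + 160*g - 400) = (g - 4)*(g + 4)*(g^3 - 14*g^2 + 65*g - 100) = (g - 5)*(g - 4)*(g + 4)*(g^2 - 9*g + 20) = (g - 5)*(g - 4)^2*(g + 4)*(g - 5)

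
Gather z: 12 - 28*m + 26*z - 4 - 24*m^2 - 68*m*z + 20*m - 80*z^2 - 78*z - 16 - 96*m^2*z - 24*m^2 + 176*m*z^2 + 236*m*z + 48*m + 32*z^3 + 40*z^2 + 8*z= -48*m^2 + 40*m + 32*z^3 + z^2*(176*m - 40) + z*(-96*m^2 + 168*m - 44) - 8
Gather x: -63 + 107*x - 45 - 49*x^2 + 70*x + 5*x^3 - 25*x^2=5*x^3 - 74*x^2 + 177*x - 108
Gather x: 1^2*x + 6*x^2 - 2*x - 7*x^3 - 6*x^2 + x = -7*x^3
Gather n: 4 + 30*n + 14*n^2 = 14*n^2 + 30*n + 4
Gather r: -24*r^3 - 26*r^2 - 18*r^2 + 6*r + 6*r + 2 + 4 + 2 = -24*r^3 - 44*r^2 + 12*r + 8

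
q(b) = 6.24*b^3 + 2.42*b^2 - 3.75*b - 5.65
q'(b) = 18.72*b^2 + 4.84*b - 3.75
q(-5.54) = -971.60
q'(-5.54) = 543.98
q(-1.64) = -20.52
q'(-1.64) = 38.66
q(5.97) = 1385.94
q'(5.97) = 692.34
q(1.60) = 20.10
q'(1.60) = 51.92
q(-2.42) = -70.84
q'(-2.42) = 94.17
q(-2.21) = -52.90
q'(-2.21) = 76.98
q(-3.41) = -212.15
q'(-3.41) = 197.42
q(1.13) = 2.21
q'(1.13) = 25.62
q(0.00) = -5.65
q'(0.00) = -3.75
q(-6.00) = -1243.87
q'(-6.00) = 641.13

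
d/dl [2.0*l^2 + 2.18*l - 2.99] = 4.0*l + 2.18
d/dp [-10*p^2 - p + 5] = -20*p - 1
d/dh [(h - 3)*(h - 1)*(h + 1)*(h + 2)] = 4*h^3 - 3*h^2 - 14*h + 1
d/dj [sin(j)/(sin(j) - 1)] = -cos(j)/(sin(j) - 1)^2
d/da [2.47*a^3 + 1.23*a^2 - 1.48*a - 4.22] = 7.41*a^2 + 2.46*a - 1.48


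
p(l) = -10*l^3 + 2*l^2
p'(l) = -30*l^2 + 4*l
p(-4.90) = 1224.51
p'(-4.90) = -739.90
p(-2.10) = 101.43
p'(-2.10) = -140.70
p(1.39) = -22.99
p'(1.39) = -52.40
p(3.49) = -400.73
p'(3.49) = -351.44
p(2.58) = -158.42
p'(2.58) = -189.37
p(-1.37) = 29.47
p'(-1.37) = -61.79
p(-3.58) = 484.46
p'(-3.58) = -398.81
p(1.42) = -24.60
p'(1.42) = -54.81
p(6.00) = -2088.00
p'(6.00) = -1056.00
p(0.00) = 0.00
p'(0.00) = 0.00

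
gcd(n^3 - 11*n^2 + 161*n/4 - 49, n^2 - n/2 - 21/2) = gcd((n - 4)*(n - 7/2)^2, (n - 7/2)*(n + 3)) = n - 7/2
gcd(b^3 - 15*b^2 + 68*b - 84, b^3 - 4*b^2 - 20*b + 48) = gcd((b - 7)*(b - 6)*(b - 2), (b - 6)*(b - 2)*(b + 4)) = b^2 - 8*b + 12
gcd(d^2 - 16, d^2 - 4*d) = d - 4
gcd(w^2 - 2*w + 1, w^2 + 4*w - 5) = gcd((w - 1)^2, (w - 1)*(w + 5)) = w - 1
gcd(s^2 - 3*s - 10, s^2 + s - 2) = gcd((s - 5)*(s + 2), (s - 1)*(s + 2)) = s + 2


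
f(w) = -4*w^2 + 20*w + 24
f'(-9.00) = 92.00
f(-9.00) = -480.00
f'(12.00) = -76.00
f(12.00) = -312.00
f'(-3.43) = 47.44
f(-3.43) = -91.66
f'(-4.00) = 52.00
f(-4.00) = -120.00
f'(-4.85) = 58.80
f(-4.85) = -167.09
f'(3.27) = -6.16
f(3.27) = 46.63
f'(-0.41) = 23.28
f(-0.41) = 15.13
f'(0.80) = 13.60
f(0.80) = 37.44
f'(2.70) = -1.60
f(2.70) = 48.84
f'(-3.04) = 44.32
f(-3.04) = -73.77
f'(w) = 20 - 8*w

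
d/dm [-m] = -1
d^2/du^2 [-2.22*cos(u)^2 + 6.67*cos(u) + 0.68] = -6.67*cos(u) + 4.44*cos(2*u)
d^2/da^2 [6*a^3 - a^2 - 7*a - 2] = 36*a - 2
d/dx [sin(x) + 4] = cos(x)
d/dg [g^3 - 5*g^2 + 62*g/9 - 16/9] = 3*g^2 - 10*g + 62/9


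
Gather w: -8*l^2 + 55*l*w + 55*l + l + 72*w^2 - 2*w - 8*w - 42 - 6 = -8*l^2 + 56*l + 72*w^2 + w*(55*l - 10) - 48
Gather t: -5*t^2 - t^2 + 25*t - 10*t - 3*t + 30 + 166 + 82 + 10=-6*t^2 + 12*t + 288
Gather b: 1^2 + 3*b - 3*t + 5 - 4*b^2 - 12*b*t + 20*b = -4*b^2 + b*(23 - 12*t) - 3*t + 6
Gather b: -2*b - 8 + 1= -2*b - 7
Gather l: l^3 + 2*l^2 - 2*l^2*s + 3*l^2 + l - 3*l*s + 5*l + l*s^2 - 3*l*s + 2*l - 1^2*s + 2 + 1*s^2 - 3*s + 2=l^3 + l^2*(5 - 2*s) + l*(s^2 - 6*s + 8) + s^2 - 4*s + 4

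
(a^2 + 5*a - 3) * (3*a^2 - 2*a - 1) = 3*a^4 + 13*a^3 - 20*a^2 + a + 3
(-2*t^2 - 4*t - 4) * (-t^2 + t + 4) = 2*t^4 + 2*t^3 - 8*t^2 - 20*t - 16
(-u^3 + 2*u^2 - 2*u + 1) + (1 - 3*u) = -u^3 + 2*u^2 - 5*u + 2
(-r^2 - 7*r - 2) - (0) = -r^2 - 7*r - 2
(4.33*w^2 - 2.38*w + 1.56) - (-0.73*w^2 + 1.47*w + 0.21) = 5.06*w^2 - 3.85*w + 1.35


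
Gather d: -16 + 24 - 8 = 0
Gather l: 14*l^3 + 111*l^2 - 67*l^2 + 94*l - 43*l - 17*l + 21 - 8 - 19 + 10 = 14*l^3 + 44*l^2 + 34*l + 4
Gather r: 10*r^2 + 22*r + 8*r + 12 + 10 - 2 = 10*r^2 + 30*r + 20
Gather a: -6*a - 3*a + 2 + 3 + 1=6 - 9*a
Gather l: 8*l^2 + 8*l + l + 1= 8*l^2 + 9*l + 1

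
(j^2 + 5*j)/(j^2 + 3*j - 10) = j/(j - 2)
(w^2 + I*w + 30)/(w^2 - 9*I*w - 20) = (w + 6*I)/(w - 4*I)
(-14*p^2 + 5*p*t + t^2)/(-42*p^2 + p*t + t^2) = (2*p - t)/(6*p - t)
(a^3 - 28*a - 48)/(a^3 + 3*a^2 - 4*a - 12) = (a^2 - 2*a - 24)/(a^2 + a - 6)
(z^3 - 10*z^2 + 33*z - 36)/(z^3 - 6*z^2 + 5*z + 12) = (z - 3)/(z + 1)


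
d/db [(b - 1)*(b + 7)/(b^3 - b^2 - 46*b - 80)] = ((b - 1)*(b + 7)*(-3*b^2 + 2*b + 46) - 2*(b + 3)*(-b^3 + b^2 + 46*b + 80))/(-b^3 + b^2 + 46*b + 80)^2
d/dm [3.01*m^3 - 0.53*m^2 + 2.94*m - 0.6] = 9.03*m^2 - 1.06*m + 2.94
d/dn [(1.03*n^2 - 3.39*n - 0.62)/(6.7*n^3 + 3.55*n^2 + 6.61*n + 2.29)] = (-6.901*n^4 + 45.426*n^3 + 31.3048*n^2 + 9.1194*n - 3.6649)/(44.89*n^6 + 47.57*n^5 + 101.1765*n^4 + 77.617*n^3 + 59.9511*n^2 + 30.2738*n + 5.2441)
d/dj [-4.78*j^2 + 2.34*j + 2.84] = 2.34 - 9.56*j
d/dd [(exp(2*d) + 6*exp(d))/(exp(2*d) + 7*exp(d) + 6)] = exp(d)/(exp(2*d) + 2*exp(d) + 1)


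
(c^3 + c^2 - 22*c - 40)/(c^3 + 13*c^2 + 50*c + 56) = (c - 5)/(c + 7)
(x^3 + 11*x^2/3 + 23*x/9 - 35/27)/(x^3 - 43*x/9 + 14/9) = (x + 5/3)/(x - 2)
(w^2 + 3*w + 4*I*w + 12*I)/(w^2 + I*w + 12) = (w + 3)/(w - 3*I)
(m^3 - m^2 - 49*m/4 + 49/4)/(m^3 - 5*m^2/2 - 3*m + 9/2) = (4*m^2 - 49)/(2*(2*m^2 - 3*m - 9))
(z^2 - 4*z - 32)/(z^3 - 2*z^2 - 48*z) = (z + 4)/(z*(z + 6))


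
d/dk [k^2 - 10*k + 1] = 2*k - 10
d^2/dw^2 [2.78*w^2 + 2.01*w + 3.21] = 5.56000000000000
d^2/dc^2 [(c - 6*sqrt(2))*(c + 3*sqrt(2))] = 2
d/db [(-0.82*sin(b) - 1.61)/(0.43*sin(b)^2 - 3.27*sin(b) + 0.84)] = (0.3526*sin(b)^2 + 1.3846*sin(b) - 5.9535)*cos(b)/(0.1849*sin(b)^4 - 2.8122*sin(b)^3 + 11.4153*sin(b)^2 - 5.4936*sin(b) + 0.7056)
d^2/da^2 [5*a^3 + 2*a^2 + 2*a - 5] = 30*a + 4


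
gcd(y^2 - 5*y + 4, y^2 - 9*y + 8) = y - 1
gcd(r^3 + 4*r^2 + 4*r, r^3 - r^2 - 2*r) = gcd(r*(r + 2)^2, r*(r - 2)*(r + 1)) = r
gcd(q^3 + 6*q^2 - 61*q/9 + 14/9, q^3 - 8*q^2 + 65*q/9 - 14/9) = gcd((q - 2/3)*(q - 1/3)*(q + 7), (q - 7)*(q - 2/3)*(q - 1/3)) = q^2 - q + 2/9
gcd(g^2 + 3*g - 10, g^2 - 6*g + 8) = g - 2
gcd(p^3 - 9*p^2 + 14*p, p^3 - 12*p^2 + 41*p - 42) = p^2 - 9*p + 14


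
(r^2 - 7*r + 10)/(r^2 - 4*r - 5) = (r - 2)/(r + 1)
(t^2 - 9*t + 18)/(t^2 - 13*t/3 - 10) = 3*(t - 3)/(3*t + 5)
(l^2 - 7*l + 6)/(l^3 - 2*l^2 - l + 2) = (l - 6)/(l^2 - l - 2)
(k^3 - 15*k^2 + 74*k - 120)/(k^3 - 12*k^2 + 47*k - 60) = (k - 6)/(k - 3)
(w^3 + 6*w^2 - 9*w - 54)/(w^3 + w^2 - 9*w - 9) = (w + 6)/(w + 1)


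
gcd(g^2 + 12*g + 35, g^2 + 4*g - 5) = g + 5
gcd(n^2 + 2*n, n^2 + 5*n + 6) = n + 2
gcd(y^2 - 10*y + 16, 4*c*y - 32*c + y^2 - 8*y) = y - 8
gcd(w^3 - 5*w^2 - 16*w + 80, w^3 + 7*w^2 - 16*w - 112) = w^2 - 16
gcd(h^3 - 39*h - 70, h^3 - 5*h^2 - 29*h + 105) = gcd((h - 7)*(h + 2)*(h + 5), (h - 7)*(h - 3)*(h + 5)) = h^2 - 2*h - 35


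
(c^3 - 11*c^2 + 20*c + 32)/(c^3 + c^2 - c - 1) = (c^2 - 12*c + 32)/(c^2 - 1)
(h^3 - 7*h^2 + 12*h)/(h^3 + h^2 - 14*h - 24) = h*(h - 3)/(h^2 + 5*h + 6)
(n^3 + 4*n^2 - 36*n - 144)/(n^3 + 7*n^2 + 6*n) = (n^2 - 2*n - 24)/(n*(n + 1))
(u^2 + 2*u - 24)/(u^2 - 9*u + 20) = (u + 6)/(u - 5)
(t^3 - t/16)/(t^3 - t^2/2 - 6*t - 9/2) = (16*t^3 - t)/(16*t^3 - 8*t^2 - 96*t - 72)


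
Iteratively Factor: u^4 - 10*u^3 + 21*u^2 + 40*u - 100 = (u - 5)*(u^3 - 5*u^2 - 4*u + 20) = (u - 5)*(u - 2)*(u^2 - 3*u - 10) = (u - 5)*(u - 2)*(u + 2)*(u - 5)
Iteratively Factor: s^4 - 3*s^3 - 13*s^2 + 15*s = (s)*(s^3 - 3*s^2 - 13*s + 15) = s*(s - 5)*(s^2 + 2*s - 3) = s*(s - 5)*(s - 1)*(s + 3)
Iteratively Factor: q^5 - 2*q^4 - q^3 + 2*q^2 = (q - 1)*(q^4 - q^3 - 2*q^2) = (q - 1)*(q + 1)*(q^3 - 2*q^2) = q*(q - 1)*(q + 1)*(q^2 - 2*q) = q^2*(q - 1)*(q + 1)*(q - 2)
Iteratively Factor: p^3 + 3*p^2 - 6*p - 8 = (p - 2)*(p^2 + 5*p + 4) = (p - 2)*(p + 4)*(p + 1)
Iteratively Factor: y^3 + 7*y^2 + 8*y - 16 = (y + 4)*(y^2 + 3*y - 4) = (y + 4)^2*(y - 1)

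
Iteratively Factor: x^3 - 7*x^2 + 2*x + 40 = (x - 4)*(x^2 - 3*x - 10) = (x - 4)*(x + 2)*(x - 5)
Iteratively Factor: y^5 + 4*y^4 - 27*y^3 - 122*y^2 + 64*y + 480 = (y + 4)*(y^4 - 27*y^2 - 14*y + 120) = (y + 3)*(y + 4)*(y^3 - 3*y^2 - 18*y + 40) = (y - 5)*(y + 3)*(y + 4)*(y^2 + 2*y - 8) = (y - 5)*(y - 2)*(y + 3)*(y + 4)*(y + 4)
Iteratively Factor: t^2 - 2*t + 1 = (t - 1)*(t - 1)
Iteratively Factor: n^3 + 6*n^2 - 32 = (n + 4)*(n^2 + 2*n - 8) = (n - 2)*(n + 4)*(n + 4)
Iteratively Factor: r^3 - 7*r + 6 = (r - 1)*(r^2 + r - 6) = (r - 2)*(r - 1)*(r + 3)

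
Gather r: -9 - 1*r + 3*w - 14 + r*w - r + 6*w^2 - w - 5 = r*(w - 2) + 6*w^2 + 2*w - 28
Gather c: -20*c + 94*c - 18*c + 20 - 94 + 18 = 56*c - 56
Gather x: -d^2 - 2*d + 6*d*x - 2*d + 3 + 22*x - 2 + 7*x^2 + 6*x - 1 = -d^2 - 4*d + 7*x^2 + x*(6*d + 28)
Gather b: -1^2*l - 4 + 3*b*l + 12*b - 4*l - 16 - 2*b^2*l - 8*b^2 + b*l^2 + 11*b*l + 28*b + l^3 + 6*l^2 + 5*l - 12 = b^2*(-2*l - 8) + b*(l^2 + 14*l + 40) + l^3 + 6*l^2 - 32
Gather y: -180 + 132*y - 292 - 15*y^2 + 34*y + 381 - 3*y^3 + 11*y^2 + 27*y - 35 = -3*y^3 - 4*y^2 + 193*y - 126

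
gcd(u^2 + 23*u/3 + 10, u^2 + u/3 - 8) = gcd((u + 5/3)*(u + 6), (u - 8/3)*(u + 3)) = 1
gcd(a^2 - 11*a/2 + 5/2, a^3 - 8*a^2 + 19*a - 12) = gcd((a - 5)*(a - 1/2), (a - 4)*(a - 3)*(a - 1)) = 1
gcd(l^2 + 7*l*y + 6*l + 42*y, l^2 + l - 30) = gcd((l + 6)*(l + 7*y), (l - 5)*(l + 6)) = l + 6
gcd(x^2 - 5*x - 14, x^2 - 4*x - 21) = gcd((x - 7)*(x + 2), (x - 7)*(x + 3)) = x - 7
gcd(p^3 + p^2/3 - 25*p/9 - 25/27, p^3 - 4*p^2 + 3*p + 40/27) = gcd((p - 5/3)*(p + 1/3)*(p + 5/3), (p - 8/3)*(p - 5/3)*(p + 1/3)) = p^2 - 4*p/3 - 5/9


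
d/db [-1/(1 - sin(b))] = -cos(b)/(sin(b) - 1)^2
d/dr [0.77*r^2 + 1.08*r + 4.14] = 1.54*r + 1.08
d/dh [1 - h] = -1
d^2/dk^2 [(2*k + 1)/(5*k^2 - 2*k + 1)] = 2*(4*(2*k + 1)*(5*k - 1)^2 - (30*k + 1)*(5*k^2 - 2*k + 1))/(5*k^2 - 2*k + 1)^3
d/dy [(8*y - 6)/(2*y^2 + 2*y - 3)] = 4*(-4*y^2 + 6*y - 3)/(4*y^4 + 8*y^3 - 8*y^2 - 12*y + 9)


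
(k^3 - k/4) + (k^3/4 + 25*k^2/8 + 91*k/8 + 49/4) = 5*k^3/4 + 25*k^2/8 + 89*k/8 + 49/4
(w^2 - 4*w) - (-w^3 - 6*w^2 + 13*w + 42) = w^3 + 7*w^2 - 17*w - 42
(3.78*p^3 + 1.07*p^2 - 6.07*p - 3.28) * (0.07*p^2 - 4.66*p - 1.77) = 0.2646*p^5 - 17.5399*p^4 - 12.1017*p^3 + 26.1627*p^2 + 26.0287*p + 5.8056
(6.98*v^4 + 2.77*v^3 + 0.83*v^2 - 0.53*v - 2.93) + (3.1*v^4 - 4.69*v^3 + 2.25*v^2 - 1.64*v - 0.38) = 10.08*v^4 - 1.92*v^3 + 3.08*v^2 - 2.17*v - 3.31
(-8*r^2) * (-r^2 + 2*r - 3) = 8*r^4 - 16*r^3 + 24*r^2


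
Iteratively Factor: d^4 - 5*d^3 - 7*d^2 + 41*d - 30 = (d + 3)*(d^3 - 8*d^2 + 17*d - 10) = (d - 1)*(d + 3)*(d^2 - 7*d + 10) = (d - 5)*(d - 1)*(d + 3)*(d - 2)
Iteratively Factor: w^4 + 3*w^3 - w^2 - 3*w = (w + 3)*(w^3 - w) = (w + 1)*(w + 3)*(w^2 - w) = w*(w + 1)*(w + 3)*(w - 1)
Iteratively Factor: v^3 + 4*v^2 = (v)*(v^2 + 4*v) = v^2*(v + 4)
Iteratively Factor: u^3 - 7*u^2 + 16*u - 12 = (u - 3)*(u^2 - 4*u + 4) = (u - 3)*(u - 2)*(u - 2)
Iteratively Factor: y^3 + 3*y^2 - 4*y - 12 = (y + 2)*(y^2 + y - 6) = (y + 2)*(y + 3)*(y - 2)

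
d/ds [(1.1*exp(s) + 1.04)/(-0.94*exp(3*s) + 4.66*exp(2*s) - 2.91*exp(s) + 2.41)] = (2.068*exp(3*s) - 2.1932*exp(2*s) - 9.6928*exp(s) + 5.6774)*exp(s)/(0.8836*exp(6*s) - 8.7608*exp(5*s) + 27.1864*exp(4*s) - 31.652*exp(3*s) + 30.9293*exp(2*s) - 14.0262*exp(s) + 5.8081)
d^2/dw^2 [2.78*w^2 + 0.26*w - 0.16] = 5.56000000000000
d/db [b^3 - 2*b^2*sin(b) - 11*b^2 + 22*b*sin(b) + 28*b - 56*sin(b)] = -2*b^2*cos(b) + 3*b^2 - 4*b*sin(b) + 22*b*cos(b) - 22*b + 22*sin(b) - 56*cos(b) + 28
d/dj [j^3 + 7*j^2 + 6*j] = 3*j^2 + 14*j + 6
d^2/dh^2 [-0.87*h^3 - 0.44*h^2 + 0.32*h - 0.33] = -5.22*h - 0.88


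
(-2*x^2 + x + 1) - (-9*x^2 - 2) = 7*x^2 + x + 3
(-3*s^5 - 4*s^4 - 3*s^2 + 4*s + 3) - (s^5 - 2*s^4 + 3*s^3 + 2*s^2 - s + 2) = -4*s^5 - 2*s^4 - 3*s^3 - 5*s^2 + 5*s + 1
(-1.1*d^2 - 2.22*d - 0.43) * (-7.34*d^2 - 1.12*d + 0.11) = 8.074*d^4 + 17.5268*d^3 + 5.5216*d^2 + 0.2374*d - 0.0473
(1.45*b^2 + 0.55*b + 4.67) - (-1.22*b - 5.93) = 1.45*b^2 + 1.77*b + 10.6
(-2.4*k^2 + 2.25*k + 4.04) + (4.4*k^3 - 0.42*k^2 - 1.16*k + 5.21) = 4.4*k^3 - 2.82*k^2 + 1.09*k + 9.25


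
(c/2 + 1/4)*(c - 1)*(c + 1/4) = c^3/2 - c^2/8 - 5*c/16 - 1/16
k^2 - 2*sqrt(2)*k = k*(k - 2*sqrt(2))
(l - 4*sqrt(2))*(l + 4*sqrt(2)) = l^2 - 32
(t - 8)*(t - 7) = t^2 - 15*t + 56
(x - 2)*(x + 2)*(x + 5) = x^3 + 5*x^2 - 4*x - 20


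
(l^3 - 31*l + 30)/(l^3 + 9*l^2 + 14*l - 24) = (l - 5)/(l + 4)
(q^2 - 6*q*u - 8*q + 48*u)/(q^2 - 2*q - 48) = (q - 6*u)/(q + 6)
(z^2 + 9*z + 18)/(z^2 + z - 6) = (z + 6)/(z - 2)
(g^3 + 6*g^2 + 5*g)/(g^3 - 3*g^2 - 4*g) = (g + 5)/(g - 4)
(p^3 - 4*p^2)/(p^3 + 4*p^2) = (p - 4)/(p + 4)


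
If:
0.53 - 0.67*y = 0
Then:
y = 0.79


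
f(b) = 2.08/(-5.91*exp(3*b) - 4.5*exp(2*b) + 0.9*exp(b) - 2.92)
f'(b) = 2.08*(17.73*exp(3*b) + 9.0*exp(2*b) - 0.9*exp(b))/(-5.91*exp(3*b) - 4.5*exp(2*b) + 0.9*exp(b) - 2.92)^2 = (36.8784*exp(2*b) + 18.72*exp(b) - 1.872)*exp(b)/(5.91*exp(3*b) + 4.5*exp(2*b) - 0.9*exp(b) + 2.92)^2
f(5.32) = -0.00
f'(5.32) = 0.00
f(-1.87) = -0.71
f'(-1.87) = 0.03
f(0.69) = -0.03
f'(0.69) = 0.08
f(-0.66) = -0.47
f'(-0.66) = 0.46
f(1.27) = -0.01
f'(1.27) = 0.02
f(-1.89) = -0.72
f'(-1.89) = 0.03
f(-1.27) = -0.66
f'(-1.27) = 0.18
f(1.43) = -0.00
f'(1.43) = 0.01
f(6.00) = 0.00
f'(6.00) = 0.00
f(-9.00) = -0.71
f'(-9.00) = 0.00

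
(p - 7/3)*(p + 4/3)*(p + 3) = p^3 + 2*p^2 - 55*p/9 - 28/3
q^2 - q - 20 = (q - 5)*(q + 4)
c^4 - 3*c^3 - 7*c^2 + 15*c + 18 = (c - 3)^2*(c + 1)*(c + 2)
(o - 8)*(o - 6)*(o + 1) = o^3 - 13*o^2 + 34*o + 48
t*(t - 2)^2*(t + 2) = t^4 - 2*t^3 - 4*t^2 + 8*t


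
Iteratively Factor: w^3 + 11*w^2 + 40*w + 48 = (w + 3)*(w^2 + 8*w + 16) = (w + 3)*(w + 4)*(w + 4)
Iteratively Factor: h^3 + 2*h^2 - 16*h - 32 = (h + 2)*(h^2 - 16) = (h - 4)*(h + 2)*(h + 4)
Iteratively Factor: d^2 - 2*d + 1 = (d - 1)*(d - 1)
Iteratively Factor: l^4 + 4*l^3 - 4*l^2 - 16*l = (l - 2)*(l^3 + 6*l^2 + 8*l) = (l - 2)*(l + 2)*(l^2 + 4*l) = l*(l - 2)*(l + 2)*(l + 4)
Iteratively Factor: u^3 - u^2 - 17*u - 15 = (u + 3)*(u^2 - 4*u - 5) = (u - 5)*(u + 3)*(u + 1)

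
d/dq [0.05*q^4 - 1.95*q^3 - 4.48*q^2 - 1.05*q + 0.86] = 0.2*q^3 - 5.85*q^2 - 8.96*q - 1.05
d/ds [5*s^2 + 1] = 10*s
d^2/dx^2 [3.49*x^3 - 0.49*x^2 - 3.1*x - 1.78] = 20.94*x - 0.98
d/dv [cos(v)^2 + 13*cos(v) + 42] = -(2*cos(v) + 13)*sin(v)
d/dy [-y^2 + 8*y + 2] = 8 - 2*y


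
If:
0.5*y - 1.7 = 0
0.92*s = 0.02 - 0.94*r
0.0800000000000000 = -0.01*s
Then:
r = 7.85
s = -8.00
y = 3.40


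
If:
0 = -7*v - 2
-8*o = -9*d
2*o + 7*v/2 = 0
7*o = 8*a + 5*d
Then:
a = 23/144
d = 4/9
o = 1/2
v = -2/7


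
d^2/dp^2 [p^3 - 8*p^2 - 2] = 6*p - 16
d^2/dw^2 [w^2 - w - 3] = 2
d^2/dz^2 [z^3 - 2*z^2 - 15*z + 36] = 6*z - 4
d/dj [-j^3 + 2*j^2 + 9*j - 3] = -3*j^2 + 4*j + 9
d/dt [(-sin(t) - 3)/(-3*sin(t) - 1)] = -8*cos(t)/(3*sin(t) + 1)^2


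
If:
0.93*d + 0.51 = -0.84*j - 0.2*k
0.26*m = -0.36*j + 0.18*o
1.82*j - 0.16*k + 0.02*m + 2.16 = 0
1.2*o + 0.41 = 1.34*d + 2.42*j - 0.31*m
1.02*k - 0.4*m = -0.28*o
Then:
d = 0.34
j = -1.13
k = 0.62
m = 0.01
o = -2.25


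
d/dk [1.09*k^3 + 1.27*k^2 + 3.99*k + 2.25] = 3.27*k^2 + 2.54*k + 3.99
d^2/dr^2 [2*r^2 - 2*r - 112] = 4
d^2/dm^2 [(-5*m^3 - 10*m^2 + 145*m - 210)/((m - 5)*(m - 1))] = 20*(-7*m^3 - 3*m^2 + 123*m - 241)/(m^6 - 18*m^5 + 123*m^4 - 396*m^3 + 615*m^2 - 450*m + 125)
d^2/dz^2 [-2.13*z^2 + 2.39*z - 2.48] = -4.26000000000000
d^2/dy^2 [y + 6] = 0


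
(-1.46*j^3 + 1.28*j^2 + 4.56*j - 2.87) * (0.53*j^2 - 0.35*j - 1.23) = -0.7738*j^5 + 1.1894*j^4 + 3.7646*j^3 - 4.6915*j^2 - 4.6043*j + 3.5301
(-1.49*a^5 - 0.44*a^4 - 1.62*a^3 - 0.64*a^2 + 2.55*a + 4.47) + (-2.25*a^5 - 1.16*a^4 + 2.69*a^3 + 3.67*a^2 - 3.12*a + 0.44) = -3.74*a^5 - 1.6*a^4 + 1.07*a^3 + 3.03*a^2 - 0.57*a + 4.91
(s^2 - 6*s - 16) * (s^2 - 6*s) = s^4 - 12*s^3 + 20*s^2 + 96*s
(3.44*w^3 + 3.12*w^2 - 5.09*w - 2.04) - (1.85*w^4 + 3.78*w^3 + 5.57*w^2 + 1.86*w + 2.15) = -1.85*w^4 - 0.34*w^3 - 2.45*w^2 - 6.95*w - 4.19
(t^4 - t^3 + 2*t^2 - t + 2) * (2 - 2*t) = -2*t^5 + 4*t^4 - 6*t^3 + 6*t^2 - 6*t + 4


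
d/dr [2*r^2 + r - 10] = 4*r + 1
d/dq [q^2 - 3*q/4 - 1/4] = 2*q - 3/4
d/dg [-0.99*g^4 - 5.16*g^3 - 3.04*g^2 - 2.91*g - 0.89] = -3.96*g^3 - 15.48*g^2 - 6.08*g - 2.91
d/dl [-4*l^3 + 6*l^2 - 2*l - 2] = -12*l^2 + 12*l - 2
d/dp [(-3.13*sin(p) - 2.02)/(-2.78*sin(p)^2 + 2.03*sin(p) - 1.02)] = (-8.7014*sin(p)^2 - 11.2312*sin(p) + 7.2932)*cos(p)/(7.7284*sin(p)^4 - 11.2868*sin(p)^3 + 9.7921*sin(p)^2 - 4.1412*sin(p) + 1.0404)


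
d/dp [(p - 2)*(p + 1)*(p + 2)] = 3*p^2 + 2*p - 4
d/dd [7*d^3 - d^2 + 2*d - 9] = 21*d^2 - 2*d + 2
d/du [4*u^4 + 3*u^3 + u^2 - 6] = u*(16*u^2 + 9*u + 2)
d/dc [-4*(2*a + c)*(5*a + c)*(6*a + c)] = -208*a^2 - 104*a*c - 12*c^2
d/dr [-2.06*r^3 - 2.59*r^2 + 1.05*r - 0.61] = -6.18*r^2 - 5.18*r + 1.05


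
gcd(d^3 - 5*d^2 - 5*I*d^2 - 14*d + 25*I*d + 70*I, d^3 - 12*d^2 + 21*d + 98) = d^2 - 5*d - 14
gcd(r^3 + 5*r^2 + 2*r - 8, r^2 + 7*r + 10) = r + 2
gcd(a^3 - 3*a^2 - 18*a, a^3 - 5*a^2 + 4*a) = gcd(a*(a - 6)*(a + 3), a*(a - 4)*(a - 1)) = a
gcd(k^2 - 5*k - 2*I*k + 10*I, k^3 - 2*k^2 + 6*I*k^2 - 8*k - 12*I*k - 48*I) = 1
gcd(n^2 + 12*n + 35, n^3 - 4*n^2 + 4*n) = 1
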